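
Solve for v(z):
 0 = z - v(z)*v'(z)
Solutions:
 v(z) = -sqrt(C1 + z^2)
 v(z) = sqrt(C1 + z^2)


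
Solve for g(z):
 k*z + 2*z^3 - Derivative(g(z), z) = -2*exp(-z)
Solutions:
 g(z) = C1 + k*z^2/2 + z^4/2 - 2*exp(-z)


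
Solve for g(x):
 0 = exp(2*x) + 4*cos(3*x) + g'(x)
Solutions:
 g(x) = C1 - exp(2*x)/2 - 4*sin(3*x)/3


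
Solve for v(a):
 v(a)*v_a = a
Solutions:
 v(a) = -sqrt(C1 + a^2)
 v(a) = sqrt(C1 + a^2)


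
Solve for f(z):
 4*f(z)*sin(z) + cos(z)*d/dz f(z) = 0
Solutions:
 f(z) = C1*cos(z)^4


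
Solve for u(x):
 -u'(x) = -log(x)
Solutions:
 u(x) = C1 + x*log(x) - x


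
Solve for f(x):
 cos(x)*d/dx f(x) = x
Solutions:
 f(x) = C1 + Integral(x/cos(x), x)


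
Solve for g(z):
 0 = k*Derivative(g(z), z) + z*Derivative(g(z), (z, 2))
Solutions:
 g(z) = C1 + z^(1 - re(k))*(C2*sin(log(z)*Abs(im(k))) + C3*cos(log(z)*im(k)))


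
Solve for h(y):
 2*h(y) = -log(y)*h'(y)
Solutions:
 h(y) = C1*exp(-2*li(y))


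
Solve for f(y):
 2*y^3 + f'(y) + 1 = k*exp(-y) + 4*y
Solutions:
 f(y) = C1 - k*exp(-y) - y^4/2 + 2*y^2 - y


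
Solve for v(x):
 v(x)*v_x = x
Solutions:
 v(x) = -sqrt(C1 + x^2)
 v(x) = sqrt(C1 + x^2)


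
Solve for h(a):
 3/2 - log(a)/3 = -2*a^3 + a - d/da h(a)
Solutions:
 h(a) = C1 - a^4/2 + a^2/2 + a*log(a)/3 - 11*a/6


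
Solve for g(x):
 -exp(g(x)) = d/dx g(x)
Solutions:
 g(x) = log(1/(C1 + x))


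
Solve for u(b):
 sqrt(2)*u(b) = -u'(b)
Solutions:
 u(b) = C1*exp(-sqrt(2)*b)


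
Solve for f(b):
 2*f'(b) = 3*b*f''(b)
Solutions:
 f(b) = C1 + C2*b^(5/3)


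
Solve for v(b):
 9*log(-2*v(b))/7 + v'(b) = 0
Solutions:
 7*Integral(1/(log(-_y) + log(2)), (_y, v(b)))/9 = C1 - b


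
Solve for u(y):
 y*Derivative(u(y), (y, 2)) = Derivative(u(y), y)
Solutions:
 u(y) = C1 + C2*y^2


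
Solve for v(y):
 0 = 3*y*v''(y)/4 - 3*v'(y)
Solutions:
 v(y) = C1 + C2*y^5


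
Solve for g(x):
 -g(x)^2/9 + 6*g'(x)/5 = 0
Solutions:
 g(x) = -54/(C1 + 5*x)


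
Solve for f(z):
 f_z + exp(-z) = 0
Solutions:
 f(z) = C1 + exp(-z)


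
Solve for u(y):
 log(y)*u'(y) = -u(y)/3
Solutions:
 u(y) = C1*exp(-li(y)/3)


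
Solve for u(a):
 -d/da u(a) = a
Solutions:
 u(a) = C1 - a^2/2


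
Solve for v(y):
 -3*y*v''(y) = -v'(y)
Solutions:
 v(y) = C1 + C2*y^(4/3)


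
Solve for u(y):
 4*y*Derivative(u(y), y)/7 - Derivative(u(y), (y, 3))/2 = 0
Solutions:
 u(y) = C1 + Integral(C2*airyai(2*7^(2/3)*y/7) + C3*airybi(2*7^(2/3)*y/7), y)


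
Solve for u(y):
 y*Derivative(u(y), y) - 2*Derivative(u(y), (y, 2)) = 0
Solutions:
 u(y) = C1 + C2*erfi(y/2)


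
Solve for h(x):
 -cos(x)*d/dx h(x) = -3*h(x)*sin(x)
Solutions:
 h(x) = C1/cos(x)^3


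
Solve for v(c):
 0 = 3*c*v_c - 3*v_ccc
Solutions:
 v(c) = C1 + Integral(C2*airyai(c) + C3*airybi(c), c)


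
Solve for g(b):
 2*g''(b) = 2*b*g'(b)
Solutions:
 g(b) = C1 + C2*erfi(sqrt(2)*b/2)


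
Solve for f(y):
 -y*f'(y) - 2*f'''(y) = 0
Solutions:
 f(y) = C1 + Integral(C2*airyai(-2^(2/3)*y/2) + C3*airybi(-2^(2/3)*y/2), y)


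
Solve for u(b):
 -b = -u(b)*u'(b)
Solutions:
 u(b) = -sqrt(C1 + b^2)
 u(b) = sqrt(C1 + b^2)


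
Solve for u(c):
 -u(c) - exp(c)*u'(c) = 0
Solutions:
 u(c) = C1*exp(exp(-c))


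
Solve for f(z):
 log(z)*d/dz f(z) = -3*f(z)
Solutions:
 f(z) = C1*exp(-3*li(z))


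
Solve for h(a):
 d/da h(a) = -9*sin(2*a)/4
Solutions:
 h(a) = C1 + 9*cos(2*a)/8


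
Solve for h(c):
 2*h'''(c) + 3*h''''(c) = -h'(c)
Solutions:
 h(c) = C1 + C4*exp(-c) + (C2*sin(sqrt(11)*c/6) + C3*cos(sqrt(11)*c/6))*exp(c/6)


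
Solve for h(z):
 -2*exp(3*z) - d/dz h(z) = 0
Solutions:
 h(z) = C1 - 2*exp(3*z)/3


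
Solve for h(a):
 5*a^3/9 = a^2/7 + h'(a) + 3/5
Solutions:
 h(a) = C1 + 5*a^4/36 - a^3/21 - 3*a/5


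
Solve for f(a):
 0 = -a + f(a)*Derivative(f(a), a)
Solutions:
 f(a) = -sqrt(C1 + a^2)
 f(a) = sqrt(C1 + a^2)


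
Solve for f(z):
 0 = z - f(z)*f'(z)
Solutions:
 f(z) = -sqrt(C1 + z^2)
 f(z) = sqrt(C1 + z^2)


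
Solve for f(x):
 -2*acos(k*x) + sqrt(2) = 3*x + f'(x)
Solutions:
 f(x) = C1 - 3*x^2/2 + sqrt(2)*x - 2*Piecewise((x*acos(k*x) - sqrt(-k^2*x^2 + 1)/k, Ne(k, 0)), (pi*x/2, True))


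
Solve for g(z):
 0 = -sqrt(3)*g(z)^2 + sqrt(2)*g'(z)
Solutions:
 g(z) = -2/(C1 + sqrt(6)*z)


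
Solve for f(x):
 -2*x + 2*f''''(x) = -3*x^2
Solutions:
 f(x) = C1 + C2*x + C3*x^2 + C4*x^3 - x^6/240 + x^5/120


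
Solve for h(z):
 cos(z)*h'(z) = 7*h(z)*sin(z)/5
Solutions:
 h(z) = C1/cos(z)^(7/5)


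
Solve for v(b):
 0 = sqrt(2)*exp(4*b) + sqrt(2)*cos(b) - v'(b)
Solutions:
 v(b) = C1 + sqrt(2)*exp(4*b)/4 + sqrt(2)*sin(b)


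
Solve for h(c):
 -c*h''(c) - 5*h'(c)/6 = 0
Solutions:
 h(c) = C1 + C2*c^(1/6)


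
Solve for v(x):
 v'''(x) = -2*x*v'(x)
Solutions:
 v(x) = C1 + Integral(C2*airyai(-2^(1/3)*x) + C3*airybi(-2^(1/3)*x), x)


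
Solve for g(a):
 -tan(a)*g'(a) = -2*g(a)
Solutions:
 g(a) = C1*sin(a)^2


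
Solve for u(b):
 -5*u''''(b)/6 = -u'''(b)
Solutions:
 u(b) = C1 + C2*b + C3*b^2 + C4*exp(6*b/5)


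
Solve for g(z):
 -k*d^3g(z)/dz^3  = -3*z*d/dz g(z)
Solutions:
 g(z) = C1 + Integral(C2*airyai(3^(1/3)*z*(1/k)^(1/3)) + C3*airybi(3^(1/3)*z*(1/k)^(1/3)), z)


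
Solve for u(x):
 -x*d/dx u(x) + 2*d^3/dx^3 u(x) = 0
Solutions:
 u(x) = C1 + Integral(C2*airyai(2^(2/3)*x/2) + C3*airybi(2^(2/3)*x/2), x)


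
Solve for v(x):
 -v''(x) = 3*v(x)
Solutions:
 v(x) = C1*sin(sqrt(3)*x) + C2*cos(sqrt(3)*x)


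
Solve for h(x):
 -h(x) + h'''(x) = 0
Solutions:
 h(x) = C3*exp(x) + (C1*sin(sqrt(3)*x/2) + C2*cos(sqrt(3)*x/2))*exp(-x/2)


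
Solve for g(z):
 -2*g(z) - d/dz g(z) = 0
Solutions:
 g(z) = C1*exp(-2*z)


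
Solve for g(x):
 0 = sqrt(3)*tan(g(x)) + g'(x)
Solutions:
 g(x) = pi - asin(C1*exp(-sqrt(3)*x))
 g(x) = asin(C1*exp(-sqrt(3)*x))


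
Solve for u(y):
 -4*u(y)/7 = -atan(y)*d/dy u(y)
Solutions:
 u(y) = C1*exp(4*Integral(1/atan(y), y)/7)


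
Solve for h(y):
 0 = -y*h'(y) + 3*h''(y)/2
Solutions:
 h(y) = C1 + C2*erfi(sqrt(3)*y/3)


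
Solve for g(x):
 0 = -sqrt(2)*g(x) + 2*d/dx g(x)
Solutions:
 g(x) = C1*exp(sqrt(2)*x/2)


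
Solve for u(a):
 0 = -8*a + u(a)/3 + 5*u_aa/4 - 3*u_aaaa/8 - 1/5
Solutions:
 u(a) = C1*exp(-sqrt(3)*a*sqrt(5 + sqrt(33))/3) + C2*exp(sqrt(3)*a*sqrt(5 + sqrt(33))/3) + C3*sin(sqrt(3)*a*sqrt(-5 + sqrt(33))/3) + C4*cos(sqrt(3)*a*sqrt(-5 + sqrt(33))/3) + 24*a + 3/5


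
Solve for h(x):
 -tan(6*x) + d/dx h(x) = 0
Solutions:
 h(x) = C1 - log(cos(6*x))/6


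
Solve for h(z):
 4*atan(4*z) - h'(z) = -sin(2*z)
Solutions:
 h(z) = C1 + 4*z*atan(4*z) - log(16*z^2 + 1)/2 - cos(2*z)/2


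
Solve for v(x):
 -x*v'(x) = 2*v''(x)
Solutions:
 v(x) = C1 + C2*erf(x/2)


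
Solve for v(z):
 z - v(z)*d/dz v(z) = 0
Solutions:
 v(z) = -sqrt(C1 + z^2)
 v(z) = sqrt(C1 + z^2)


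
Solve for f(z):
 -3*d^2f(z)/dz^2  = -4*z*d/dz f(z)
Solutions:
 f(z) = C1 + C2*erfi(sqrt(6)*z/3)


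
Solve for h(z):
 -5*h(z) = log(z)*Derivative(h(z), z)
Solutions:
 h(z) = C1*exp(-5*li(z))


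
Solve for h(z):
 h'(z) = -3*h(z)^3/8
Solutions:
 h(z) = -2*sqrt(-1/(C1 - 3*z))
 h(z) = 2*sqrt(-1/(C1 - 3*z))


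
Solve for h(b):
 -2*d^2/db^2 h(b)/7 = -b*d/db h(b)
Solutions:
 h(b) = C1 + C2*erfi(sqrt(7)*b/2)


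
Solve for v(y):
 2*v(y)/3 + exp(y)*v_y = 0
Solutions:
 v(y) = C1*exp(2*exp(-y)/3)


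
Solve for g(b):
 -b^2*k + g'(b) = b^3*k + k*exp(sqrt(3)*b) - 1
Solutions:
 g(b) = C1 + b^4*k/4 + b^3*k/3 - b + sqrt(3)*k*exp(sqrt(3)*b)/3


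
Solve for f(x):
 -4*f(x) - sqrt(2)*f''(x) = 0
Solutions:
 f(x) = C1*sin(2^(3/4)*x) + C2*cos(2^(3/4)*x)


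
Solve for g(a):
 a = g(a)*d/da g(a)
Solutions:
 g(a) = -sqrt(C1 + a^2)
 g(a) = sqrt(C1 + a^2)


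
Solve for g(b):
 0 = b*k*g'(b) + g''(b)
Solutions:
 g(b) = Piecewise((-sqrt(2)*sqrt(pi)*C1*erf(sqrt(2)*b*sqrt(k)/2)/(2*sqrt(k)) - C2, (k > 0) | (k < 0)), (-C1*b - C2, True))


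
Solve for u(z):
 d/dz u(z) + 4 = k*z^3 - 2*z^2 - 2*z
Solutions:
 u(z) = C1 + k*z^4/4 - 2*z^3/3 - z^2 - 4*z


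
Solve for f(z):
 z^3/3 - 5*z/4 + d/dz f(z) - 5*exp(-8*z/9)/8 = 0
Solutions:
 f(z) = C1 - z^4/12 + 5*z^2/8 - 45*exp(-8*z/9)/64


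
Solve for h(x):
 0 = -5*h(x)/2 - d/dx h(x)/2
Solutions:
 h(x) = C1*exp(-5*x)


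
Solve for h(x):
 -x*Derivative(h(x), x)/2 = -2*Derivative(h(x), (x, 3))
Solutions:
 h(x) = C1 + Integral(C2*airyai(2^(1/3)*x/2) + C3*airybi(2^(1/3)*x/2), x)


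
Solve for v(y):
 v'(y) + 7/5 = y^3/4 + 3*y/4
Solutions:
 v(y) = C1 + y^4/16 + 3*y^2/8 - 7*y/5


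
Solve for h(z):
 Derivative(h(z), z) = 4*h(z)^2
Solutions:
 h(z) = -1/(C1 + 4*z)


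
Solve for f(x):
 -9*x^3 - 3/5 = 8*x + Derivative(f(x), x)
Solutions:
 f(x) = C1 - 9*x^4/4 - 4*x^2 - 3*x/5


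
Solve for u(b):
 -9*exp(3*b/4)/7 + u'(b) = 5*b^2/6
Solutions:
 u(b) = C1 + 5*b^3/18 + 12*exp(3*b/4)/7


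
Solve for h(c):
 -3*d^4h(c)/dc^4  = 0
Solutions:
 h(c) = C1 + C2*c + C3*c^2 + C4*c^3


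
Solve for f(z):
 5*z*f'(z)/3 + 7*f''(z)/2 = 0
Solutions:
 f(z) = C1 + C2*erf(sqrt(105)*z/21)


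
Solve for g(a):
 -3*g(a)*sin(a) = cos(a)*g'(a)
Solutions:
 g(a) = C1*cos(a)^3


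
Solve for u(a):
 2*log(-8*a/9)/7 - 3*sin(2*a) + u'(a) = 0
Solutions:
 u(a) = C1 - 2*a*log(-a)/7 - 6*a*log(2)/7 + 2*a/7 + 4*a*log(3)/7 - 3*cos(2*a)/2


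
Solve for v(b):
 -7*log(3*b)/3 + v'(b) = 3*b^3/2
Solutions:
 v(b) = C1 + 3*b^4/8 + 7*b*log(b)/3 - 7*b/3 + 7*b*log(3)/3


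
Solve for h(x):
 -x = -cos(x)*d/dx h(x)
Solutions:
 h(x) = C1 + Integral(x/cos(x), x)


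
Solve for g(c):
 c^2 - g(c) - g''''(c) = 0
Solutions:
 g(c) = c^2 + (C1*sin(sqrt(2)*c/2) + C2*cos(sqrt(2)*c/2))*exp(-sqrt(2)*c/2) + (C3*sin(sqrt(2)*c/2) + C4*cos(sqrt(2)*c/2))*exp(sqrt(2)*c/2)


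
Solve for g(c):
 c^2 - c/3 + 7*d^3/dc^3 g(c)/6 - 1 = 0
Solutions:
 g(c) = C1 + C2*c + C3*c^2 - c^5/70 + c^4/84 + c^3/7


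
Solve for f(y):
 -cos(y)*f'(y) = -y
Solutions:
 f(y) = C1 + Integral(y/cos(y), y)


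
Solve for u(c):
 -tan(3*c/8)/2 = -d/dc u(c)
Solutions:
 u(c) = C1 - 4*log(cos(3*c/8))/3


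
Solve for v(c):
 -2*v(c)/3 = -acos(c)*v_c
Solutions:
 v(c) = C1*exp(2*Integral(1/acos(c), c)/3)


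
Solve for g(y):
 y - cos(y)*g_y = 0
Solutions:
 g(y) = C1 + Integral(y/cos(y), y)


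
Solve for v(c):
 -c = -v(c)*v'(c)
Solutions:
 v(c) = -sqrt(C1 + c^2)
 v(c) = sqrt(C1 + c^2)


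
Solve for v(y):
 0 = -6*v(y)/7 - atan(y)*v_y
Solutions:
 v(y) = C1*exp(-6*Integral(1/atan(y), y)/7)


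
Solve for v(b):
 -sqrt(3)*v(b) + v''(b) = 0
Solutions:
 v(b) = C1*exp(-3^(1/4)*b) + C2*exp(3^(1/4)*b)


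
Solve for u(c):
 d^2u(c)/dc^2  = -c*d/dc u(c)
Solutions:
 u(c) = C1 + C2*erf(sqrt(2)*c/2)


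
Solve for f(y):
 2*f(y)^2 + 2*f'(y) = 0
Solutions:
 f(y) = 1/(C1 + y)


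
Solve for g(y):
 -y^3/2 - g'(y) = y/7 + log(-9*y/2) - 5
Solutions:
 g(y) = C1 - y^4/8 - y^2/14 - y*log(-y) + y*(-2*log(3) + log(2) + 6)


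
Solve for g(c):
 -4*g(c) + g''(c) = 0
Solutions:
 g(c) = C1*exp(-2*c) + C2*exp(2*c)


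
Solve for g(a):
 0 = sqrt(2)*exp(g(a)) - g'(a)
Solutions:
 g(a) = log(-1/(C1 + sqrt(2)*a))


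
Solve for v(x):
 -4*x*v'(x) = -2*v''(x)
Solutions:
 v(x) = C1 + C2*erfi(x)


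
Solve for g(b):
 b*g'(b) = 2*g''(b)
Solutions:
 g(b) = C1 + C2*erfi(b/2)


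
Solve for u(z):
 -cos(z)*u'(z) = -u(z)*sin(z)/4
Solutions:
 u(z) = C1/cos(z)^(1/4)


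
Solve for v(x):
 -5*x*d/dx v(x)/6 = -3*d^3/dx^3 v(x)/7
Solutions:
 v(x) = C1 + Integral(C2*airyai(420^(1/3)*x/6) + C3*airybi(420^(1/3)*x/6), x)


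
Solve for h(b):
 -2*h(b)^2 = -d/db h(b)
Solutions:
 h(b) = -1/(C1 + 2*b)


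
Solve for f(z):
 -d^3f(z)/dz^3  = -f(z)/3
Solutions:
 f(z) = C3*exp(3^(2/3)*z/3) + (C1*sin(3^(1/6)*z/2) + C2*cos(3^(1/6)*z/2))*exp(-3^(2/3)*z/6)


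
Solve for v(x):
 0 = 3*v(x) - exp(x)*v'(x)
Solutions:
 v(x) = C1*exp(-3*exp(-x))


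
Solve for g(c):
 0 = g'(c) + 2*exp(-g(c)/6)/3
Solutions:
 g(c) = 6*log(C1 - c/9)


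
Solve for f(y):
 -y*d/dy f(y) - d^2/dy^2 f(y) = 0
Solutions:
 f(y) = C1 + C2*erf(sqrt(2)*y/2)


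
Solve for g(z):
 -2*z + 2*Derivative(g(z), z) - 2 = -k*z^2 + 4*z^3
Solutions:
 g(z) = C1 - k*z^3/6 + z^4/2 + z^2/2 + z


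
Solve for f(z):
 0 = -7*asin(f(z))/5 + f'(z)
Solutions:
 Integral(1/asin(_y), (_y, f(z))) = C1 + 7*z/5


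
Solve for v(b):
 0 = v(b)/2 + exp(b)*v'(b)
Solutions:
 v(b) = C1*exp(exp(-b)/2)


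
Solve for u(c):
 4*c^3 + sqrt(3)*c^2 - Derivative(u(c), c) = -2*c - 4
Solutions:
 u(c) = C1 + c^4 + sqrt(3)*c^3/3 + c^2 + 4*c


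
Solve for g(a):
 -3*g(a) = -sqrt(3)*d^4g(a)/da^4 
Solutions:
 g(a) = C1*exp(-3^(1/8)*a) + C2*exp(3^(1/8)*a) + C3*sin(3^(1/8)*a) + C4*cos(3^(1/8)*a)


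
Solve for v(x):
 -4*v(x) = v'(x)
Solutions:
 v(x) = C1*exp(-4*x)


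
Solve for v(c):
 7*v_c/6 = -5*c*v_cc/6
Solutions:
 v(c) = C1 + C2/c^(2/5)


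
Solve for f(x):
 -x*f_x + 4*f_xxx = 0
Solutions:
 f(x) = C1 + Integral(C2*airyai(2^(1/3)*x/2) + C3*airybi(2^(1/3)*x/2), x)


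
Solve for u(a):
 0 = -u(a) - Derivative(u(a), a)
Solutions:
 u(a) = C1*exp(-a)


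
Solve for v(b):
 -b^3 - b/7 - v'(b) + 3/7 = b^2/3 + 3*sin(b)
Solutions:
 v(b) = C1 - b^4/4 - b^3/9 - b^2/14 + 3*b/7 + 3*cos(b)


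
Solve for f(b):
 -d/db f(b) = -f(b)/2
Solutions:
 f(b) = C1*exp(b/2)


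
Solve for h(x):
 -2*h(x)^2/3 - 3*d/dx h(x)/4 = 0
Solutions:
 h(x) = 9/(C1 + 8*x)


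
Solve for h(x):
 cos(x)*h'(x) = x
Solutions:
 h(x) = C1 + Integral(x/cos(x), x)


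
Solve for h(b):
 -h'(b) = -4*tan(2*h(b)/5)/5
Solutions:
 h(b) = -5*asin(C1*exp(8*b/25))/2 + 5*pi/2
 h(b) = 5*asin(C1*exp(8*b/25))/2


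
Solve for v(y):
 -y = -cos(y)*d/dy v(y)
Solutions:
 v(y) = C1 + Integral(y/cos(y), y)


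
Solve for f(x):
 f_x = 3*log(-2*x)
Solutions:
 f(x) = C1 + 3*x*log(-x) + 3*x*(-1 + log(2))


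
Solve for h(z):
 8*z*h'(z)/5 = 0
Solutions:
 h(z) = C1


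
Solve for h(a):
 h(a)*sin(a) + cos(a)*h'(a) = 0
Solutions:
 h(a) = C1*cos(a)


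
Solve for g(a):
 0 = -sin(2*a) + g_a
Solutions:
 g(a) = C1 - cos(2*a)/2


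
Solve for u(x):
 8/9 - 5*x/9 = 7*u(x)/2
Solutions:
 u(x) = 16/63 - 10*x/63


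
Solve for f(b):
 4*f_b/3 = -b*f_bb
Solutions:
 f(b) = C1 + C2/b^(1/3)


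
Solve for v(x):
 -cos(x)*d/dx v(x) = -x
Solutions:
 v(x) = C1 + Integral(x/cos(x), x)


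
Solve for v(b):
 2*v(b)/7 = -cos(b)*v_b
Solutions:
 v(b) = C1*(sin(b) - 1)^(1/7)/(sin(b) + 1)^(1/7)


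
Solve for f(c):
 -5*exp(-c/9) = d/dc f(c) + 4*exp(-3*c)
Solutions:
 f(c) = C1 + 4*exp(-3*c)/3 + 45*exp(-c/9)


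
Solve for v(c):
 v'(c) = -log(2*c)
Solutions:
 v(c) = C1 - c*log(c) - c*log(2) + c


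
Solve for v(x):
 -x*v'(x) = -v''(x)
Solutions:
 v(x) = C1 + C2*erfi(sqrt(2)*x/2)


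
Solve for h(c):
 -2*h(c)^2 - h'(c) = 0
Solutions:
 h(c) = 1/(C1 + 2*c)


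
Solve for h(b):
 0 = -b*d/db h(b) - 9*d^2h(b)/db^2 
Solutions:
 h(b) = C1 + C2*erf(sqrt(2)*b/6)


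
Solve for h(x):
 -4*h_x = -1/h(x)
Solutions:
 h(x) = -sqrt(C1 + 2*x)/2
 h(x) = sqrt(C1 + 2*x)/2


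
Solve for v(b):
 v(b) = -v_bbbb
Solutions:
 v(b) = (C1*sin(sqrt(2)*b/2) + C2*cos(sqrt(2)*b/2))*exp(-sqrt(2)*b/2) + (C3*sin(sqrt(2)*b/2) + C4*cos(sqrt(2)*b/2))*exp(sqrt(2)*b/2)


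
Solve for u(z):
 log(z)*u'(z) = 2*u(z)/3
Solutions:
 u(z) = C1*exp(2*li(z)/3)


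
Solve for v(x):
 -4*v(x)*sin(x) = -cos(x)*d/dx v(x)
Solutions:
 v(x) = C1/cos(x)^4


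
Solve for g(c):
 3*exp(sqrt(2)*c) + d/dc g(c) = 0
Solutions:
 g(c) = C1 - 3*sqrt(2)*exp(sqrt(2)*c)/2


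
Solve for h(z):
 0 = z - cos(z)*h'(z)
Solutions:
 h(z) = C1 + Integral(z/cos(z), z)


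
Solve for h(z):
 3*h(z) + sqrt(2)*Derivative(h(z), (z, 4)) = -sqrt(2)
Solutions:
 h(z) = (C1*sin(2^(3/8)*3^(1/4)*z/2) + C2*cos(2^(3/8)*3^(1/4)*z/2))*exp(-2^(3/8)*3^(1/4)*z/2) + (C3*sin(2^(3/8)*3^(1/4)*z/2) + C4*cos(2^(3/8)*3^(1/4)*z/2))*exp(2^(3/8)*3^(1/4)*z/2) - sqrt(2)/3


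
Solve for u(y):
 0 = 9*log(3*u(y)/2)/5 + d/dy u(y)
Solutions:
 -5*Integral(1/(-log(_y) - log(3) + log(2)), (_y, u(y)))/9 = C1 - y


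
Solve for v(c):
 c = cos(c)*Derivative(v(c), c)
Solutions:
 v(c) = C1 + Integral(c/cos(c), c)


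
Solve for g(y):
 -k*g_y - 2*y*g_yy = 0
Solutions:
 g(y) = C1 + y^(1 - re(k)/2)*(C2*sin(log(y)*Abs(im(k))/2) + C3*cos(log(y)*im(k)/2))


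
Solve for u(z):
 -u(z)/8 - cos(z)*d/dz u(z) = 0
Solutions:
 u(z) = C1*(sin(z) - 1)^(1/16)/(sin(z) + 1)^(1/16)


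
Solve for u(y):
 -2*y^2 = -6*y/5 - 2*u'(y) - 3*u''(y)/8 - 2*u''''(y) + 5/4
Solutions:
 u(y) = C1 + C2*exp(-y*(-(32 + 5*sqrt(41))^(1/3) + (32 + 5*sqrt(41))^(-1/3))/8)*sin(sqrt(3)*y*((32 + 5*sqrt(41))^(-1/3) + (32 + 5*sqrt(41))^(1/3))/8) + C3*exp(-y*(-(32 + 5*sqrt(41))^(1/3) + (32 + 5*sqrt(41))^(-1/3))/8)*cos(sqrt(3)*y*((32 + 5*sqrt(41))^(-1/3) + (32 + 5*sqrt(41))^(1/3))/8) + C4*exp(y*(-(32 + 5*sqrt(41))^(1/3) + (32 + 5*sqrt(41))^(-1/3))/4) + y^3/3 - 39*y^2/80 + 517*y/640


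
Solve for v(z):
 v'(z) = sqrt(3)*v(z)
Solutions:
 v(z) = C1*exp(sqrt(3)*z)


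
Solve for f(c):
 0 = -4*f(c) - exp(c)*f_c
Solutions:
 f(c) = C1*exp(4*exp(-c))


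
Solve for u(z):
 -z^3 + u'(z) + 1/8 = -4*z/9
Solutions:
 u(z) = C1 + z^4/4 - 2*z^2/9 - z/8


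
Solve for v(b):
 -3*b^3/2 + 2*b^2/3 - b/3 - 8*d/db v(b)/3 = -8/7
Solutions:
 v(b) = C1 - 9*b^4/64 + b^3/12 - b^2/16 + 3*b/7


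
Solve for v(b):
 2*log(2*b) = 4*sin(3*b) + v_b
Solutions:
 v(b) = C1 + 2*b*log(b) - 2*b + 2*b*log(2) + 4*cos(3*b)/3


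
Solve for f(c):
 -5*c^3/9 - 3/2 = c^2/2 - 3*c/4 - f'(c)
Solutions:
 f(c) = C1 + 5*c^4/36 + c^3/6 - 3*c^2/8 + 3*c/2


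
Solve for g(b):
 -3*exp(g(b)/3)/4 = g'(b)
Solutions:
 g(b) = 3*log(1/(C1 + 3*b)) + 3*log(12)


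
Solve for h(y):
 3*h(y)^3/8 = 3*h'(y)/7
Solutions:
 h(y) = -2*sqrt(-1/(C1 + 7*y))
 h(y) = 2*sqrt(-1/(C1 + 7*y))


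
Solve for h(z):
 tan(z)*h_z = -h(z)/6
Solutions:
 h(z) = C1/sin(z)^(1/6)


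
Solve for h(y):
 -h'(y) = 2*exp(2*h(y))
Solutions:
 h(y) = log(-sqrt(-1/(C1 - 2*y))) - log(2)/2
 h(y) = log(-1/(C1 - 2*y))/2 - log(2)/2


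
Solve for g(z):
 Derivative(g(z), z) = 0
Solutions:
 g(z) = C1


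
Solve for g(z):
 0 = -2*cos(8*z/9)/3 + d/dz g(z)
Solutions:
 g(z) = C1 + 3*sin(8*z/9)/4


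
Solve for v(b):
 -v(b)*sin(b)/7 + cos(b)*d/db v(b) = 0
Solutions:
 v(b) = C1/cos(b)^(1/7)


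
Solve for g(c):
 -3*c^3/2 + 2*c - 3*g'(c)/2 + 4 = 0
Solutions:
 g(c) = C1 - c^4/4 + 2*c^2/3 + 8*c/3


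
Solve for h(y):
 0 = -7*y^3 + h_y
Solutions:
 h(y) = C1 + 7*y^4/4


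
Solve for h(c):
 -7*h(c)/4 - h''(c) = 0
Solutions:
 h(c) = C1*sin(sqrt(7)*c/2) + C2*cos(sqrt(7)*c/2)


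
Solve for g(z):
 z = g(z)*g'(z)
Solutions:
 g(z) = -sqrt(C1 + z^2)
 g(z) = sqrt(C1 + z^2)


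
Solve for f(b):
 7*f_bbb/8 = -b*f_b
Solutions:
 f(b) = C1 + Integral(C2*airyai(-2*7^(2/3)*b/7) + C3*airybi(-2*7^(2/3)*b/7), b)


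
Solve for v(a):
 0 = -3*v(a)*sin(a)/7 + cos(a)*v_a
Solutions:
 v(a) = C1/cos(a)^(3/7)


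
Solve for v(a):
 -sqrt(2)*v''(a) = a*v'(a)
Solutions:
 v(a) = C1 + C2*erf(2^(1/4)*a/2)


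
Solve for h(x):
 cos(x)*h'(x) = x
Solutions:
 h(x) = C1 + Integral(x/cos(x), x)


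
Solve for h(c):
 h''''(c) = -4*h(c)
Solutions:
 h(c) = (C1*sin(c) + C2*cos(c))*exp(-c) + (C3*sin(c) + C4*cos(c))*exp(c)


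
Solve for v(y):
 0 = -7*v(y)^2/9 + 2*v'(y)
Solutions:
 v(y) = -18/(C1 + 7*y)


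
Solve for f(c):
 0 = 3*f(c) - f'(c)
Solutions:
 f(c) = C1*exp(3*c)


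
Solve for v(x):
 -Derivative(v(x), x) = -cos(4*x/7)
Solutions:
 v(x) = C1 + 7*sin(4*x/7)/4


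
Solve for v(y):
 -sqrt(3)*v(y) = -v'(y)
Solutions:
 v(y) = C1*exp(sqrt(3)*y)


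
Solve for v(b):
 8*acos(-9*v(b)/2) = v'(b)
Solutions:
 Integral(1/acos(-9*_y/2), (_y, v(b))) = C1 + 8*b


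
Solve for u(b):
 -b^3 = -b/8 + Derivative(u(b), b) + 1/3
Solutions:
 u(b) = C1 - b^4/4 + b^2/16 - b/3


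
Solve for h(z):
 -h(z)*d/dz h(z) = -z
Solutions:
 h(z) = -sqrt(C1 + z^2)
 h(z) = sqrt(C1 + z^2)


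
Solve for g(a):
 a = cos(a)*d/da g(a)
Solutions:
 g(a) = C1 + Integral(a/cos(a), a)


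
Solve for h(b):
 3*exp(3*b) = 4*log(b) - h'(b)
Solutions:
 h(b) = C1 + 4*b*log(b) - 4*b - exp(3*b)


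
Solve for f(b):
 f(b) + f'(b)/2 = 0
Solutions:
 f(b) = C1*exp(-2*b)


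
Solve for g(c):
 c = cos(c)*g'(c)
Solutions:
 g(c) = C1 + Integral(c/cos(c), c)


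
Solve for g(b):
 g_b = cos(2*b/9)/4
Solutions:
 g(b) = C1 + 9*sin(2*b/9)/8


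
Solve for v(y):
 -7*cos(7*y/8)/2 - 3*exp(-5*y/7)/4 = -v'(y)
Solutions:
 v(y) = C1 + 4*sin(7*y/8) - 21*exp(-5*y/7)/20


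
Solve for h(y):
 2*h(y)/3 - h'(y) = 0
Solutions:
 h(y) = C1*exp(2*y/3)


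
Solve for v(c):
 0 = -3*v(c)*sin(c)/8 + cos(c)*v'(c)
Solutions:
 v(c) = C1/cos(c)^(3/8)


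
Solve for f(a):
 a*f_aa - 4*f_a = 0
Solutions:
 f(a) = C1 + C2*a^5


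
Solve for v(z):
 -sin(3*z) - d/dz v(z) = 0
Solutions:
 v(z) = C1 + cos(3*z)/3


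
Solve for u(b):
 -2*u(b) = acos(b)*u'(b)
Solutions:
 u(b) = C1*exp(-2*Integral(1/acos(b), b))


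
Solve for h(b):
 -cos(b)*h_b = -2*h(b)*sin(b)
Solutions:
 h(b) = C1/cos(b)^2


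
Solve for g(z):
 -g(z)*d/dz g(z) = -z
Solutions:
 g(z) = -sqrt(C1 + z^2)
 g(z) = sqrt(C1 + z^2)


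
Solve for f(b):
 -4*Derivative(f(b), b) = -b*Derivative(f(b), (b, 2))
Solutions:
 f(b) = C1 + C2*b^5


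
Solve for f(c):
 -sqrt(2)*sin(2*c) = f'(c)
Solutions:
 f(c) = C1 + sqrt(2)*cos(2*c)/2


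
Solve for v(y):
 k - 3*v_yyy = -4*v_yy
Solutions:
 v(y) = C1 + C2*y + C3*exp(4*y/3) - k*y^2/8


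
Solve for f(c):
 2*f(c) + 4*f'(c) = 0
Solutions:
 f(c) = C1*exp(-c/2)


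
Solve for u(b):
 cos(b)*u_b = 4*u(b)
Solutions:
 u(b) = C1*(sin(b)^2 + 2*sin(b) + 1)/(sin(b)^2 - 2*sin(b) + 1)


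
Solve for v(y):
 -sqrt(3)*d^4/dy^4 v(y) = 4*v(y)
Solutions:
 v(y) = (C1*sin(3^(7/8)*y/3) + C2*cos(3^(7/8)*y/3))*exp(-3^(7/8)*y/3) + (C3*sin(3^(7/8)*y/3) + C4*cos(3^(7/8)*y/3))*exp(3^(7/8)*y/3)


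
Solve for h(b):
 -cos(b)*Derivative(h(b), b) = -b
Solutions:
 h(b) = C1 + Integral(b/cos(b), b)


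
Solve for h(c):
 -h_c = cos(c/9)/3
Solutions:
 h(c) = C1 - 3*sin(c/9)


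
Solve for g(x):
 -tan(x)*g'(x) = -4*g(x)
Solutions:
 g(x) = C1*sin(x)^4


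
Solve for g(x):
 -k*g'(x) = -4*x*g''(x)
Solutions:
 g(x) = C1 + x^(re(k)/4 + 1)*(C2*sin(log(x)*Abs(im(k))/4) + C3*cos(log(x)*im(k)/4))


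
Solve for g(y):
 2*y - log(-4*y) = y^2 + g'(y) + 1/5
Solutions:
 g(y) = C1 - y^3/3 + y^2 - y*log(-y) + y*(4/5 - 2*log(2))


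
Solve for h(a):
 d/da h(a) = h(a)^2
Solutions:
 h(a) = -1/(C1 + a)


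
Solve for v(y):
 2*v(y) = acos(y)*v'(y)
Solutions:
 v(y) = C1*exp(2*Integral(1/acos(y), y))


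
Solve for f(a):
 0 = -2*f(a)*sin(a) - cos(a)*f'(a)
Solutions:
 f(a) = C1*cos(a)^2


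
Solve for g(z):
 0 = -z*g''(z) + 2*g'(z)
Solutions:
 g(z) = C1 + C2*z^3


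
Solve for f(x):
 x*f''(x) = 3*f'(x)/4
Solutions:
 f(x) = C1 + C2*x^(7/4)


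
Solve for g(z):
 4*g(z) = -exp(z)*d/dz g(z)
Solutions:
 g(z) = C1*exp(4*exp(-z))


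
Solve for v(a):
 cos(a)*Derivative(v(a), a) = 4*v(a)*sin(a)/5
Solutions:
 v(a) = C1/cos(a)^(4/5)


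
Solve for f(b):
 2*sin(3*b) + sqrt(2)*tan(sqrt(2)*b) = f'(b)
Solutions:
 f(b) = C1 - log(cos(sqrt(2)*b)) - 2*cos(3*b)/3


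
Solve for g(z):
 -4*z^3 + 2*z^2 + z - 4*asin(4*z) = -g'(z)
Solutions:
 g(z) = C1 + z^4 - 2*z^3/3 - z^2/2 + 4*z*asin(4*z) + sqrt(1 - 16*z^2)


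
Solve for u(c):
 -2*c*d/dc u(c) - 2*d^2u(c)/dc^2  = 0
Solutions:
 u(c) = C1 + C2*erf(sqrt(2)*c/2)


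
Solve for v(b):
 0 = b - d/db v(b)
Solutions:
 v(b) = C1 + b^2/2


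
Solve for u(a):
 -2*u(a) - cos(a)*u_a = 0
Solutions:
 u(a) = C1*(sin(a) - 1)/(sin(a) + 1)


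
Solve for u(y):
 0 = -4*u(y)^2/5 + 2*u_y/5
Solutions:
 u(y) = -1/(C1 + 2*y)


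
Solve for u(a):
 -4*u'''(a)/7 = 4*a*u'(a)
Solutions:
 u(a) = C1 + Integral(C2*airyai(-7^(1/3)*a) + C3*airybi(-7^(1/3)*a), a)


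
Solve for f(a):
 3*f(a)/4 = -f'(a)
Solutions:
 f(a) = C1*exp(-3*a/4)


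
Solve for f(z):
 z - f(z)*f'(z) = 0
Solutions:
 f(z) = -sqrt(C1 + z^2)
 f(z) = sqrt(C1 + z^2)


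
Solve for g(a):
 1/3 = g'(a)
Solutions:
 g(a) = C1 + a/3


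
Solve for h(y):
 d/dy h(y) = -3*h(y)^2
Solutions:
 h(y) = 1/(C1 + 3*y)


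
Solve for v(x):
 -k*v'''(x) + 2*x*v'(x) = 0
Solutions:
 v(x) = C1 + Integral(C2*airyai(2^(1/3)*x*(1/k)^(1/3)) + C3*airybi(2^(1/3)*x*(1/k)^(1/3)), x)


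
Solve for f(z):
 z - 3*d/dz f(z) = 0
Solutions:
 f(z) = C1 + z^2/6


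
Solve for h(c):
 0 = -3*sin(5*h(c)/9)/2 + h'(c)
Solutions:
 -3*c/2 + 9*log(cos(5*h(c)/9) - 1)/10 - 9*log(cos(5*h(c)/9) + 1)/10 = C1


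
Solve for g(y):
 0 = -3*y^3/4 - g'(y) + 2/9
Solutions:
 g(y) = C1 - 3*y^4/16 + 2*y/9


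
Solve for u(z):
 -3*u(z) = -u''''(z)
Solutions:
 u(z) = C1*exp(-3^(1/4)*z) + C2*exp(3^(1/4)*z) + C3*sin(3^(1/4)*z) + C4*cos(3^(1/4)*z)


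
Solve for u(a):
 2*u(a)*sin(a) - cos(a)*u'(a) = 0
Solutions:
 u(a) = C1/cos(a)^2


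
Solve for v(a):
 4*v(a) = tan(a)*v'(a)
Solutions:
 v(a) = C1*sin(a)^4


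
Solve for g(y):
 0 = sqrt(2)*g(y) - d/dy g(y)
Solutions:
 g(y) = C1*exp(sqrt(2)*y)


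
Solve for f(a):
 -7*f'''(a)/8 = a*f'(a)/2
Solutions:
 f(a) = C1 + Integral(C2*airyai(-14^(2/3)*a/7) + C3*airybi(-14^(2/3)*a/7), a)


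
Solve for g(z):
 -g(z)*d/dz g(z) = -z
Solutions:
 g(z) = -sqrt(C1 + z^2)
 g(z) = sqrt(C1 + z^2)


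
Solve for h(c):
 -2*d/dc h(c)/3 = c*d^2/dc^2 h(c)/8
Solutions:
 h(c) = C1 + C2/c^(13/3)


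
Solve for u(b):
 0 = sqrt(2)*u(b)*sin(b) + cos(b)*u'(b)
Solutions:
 u(b) = C1*cos(b)^(sqrt(2))


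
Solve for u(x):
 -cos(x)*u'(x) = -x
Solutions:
 u(x) = C1 + Integral(x/cos(x), x)


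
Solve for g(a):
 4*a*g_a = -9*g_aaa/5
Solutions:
 g(a) = C1 + Integral(C2*airyai(-60^(1/3)*a/3) + C3*airybi(-60^(1/3)*a/3), a)


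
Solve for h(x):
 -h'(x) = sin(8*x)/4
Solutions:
 h(x) = C1 + cos(8*x)/32


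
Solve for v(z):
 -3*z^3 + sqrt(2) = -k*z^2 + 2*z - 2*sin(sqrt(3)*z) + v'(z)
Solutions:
 v(z) = C1 + k*z^3/3 - 3*z^4/4 - z^2 + sqrt(2)*z - 2*sqrt(3)*cos(sqrt(3)*z)/3


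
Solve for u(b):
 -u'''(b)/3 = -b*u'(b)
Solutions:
 u(b) = C1 + Integral(C2*airyai(3^(1/3)*b) + C3*airybi(3^(1/3)*b), b)


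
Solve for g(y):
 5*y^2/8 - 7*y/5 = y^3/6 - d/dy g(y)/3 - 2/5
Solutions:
 g(y) = C1 + y^4/8 - 5*y^3/8 + 21*y^2/10 - 6*y/5


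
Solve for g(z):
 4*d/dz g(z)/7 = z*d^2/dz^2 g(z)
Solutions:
 g(z) = C1 + C2*z^(11/7)


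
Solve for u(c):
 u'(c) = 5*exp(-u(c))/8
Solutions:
 u(c) = log(C1 + 5*c/8)


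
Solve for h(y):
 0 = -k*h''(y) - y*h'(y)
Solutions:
 h(y) = C1 + C2*sqrt(k)*erf(sqrt(2)*y*sqrt(1/k)/2)


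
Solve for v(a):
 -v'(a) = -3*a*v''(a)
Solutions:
 v(a) = C1 + C2*a^(4/3)


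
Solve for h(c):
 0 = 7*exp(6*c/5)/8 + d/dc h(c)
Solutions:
 h(c) = C1 - 35*exp(6*c/5)/48


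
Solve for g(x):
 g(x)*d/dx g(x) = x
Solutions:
 g(x) = -sqrt(C1 + x^2)
 g(x) = sqrt(C1 + x^2)


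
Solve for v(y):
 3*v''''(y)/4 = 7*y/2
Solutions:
 v(y) = C1 + C2*y + C3*y^2 + C4*y^3 + 7*y^5/180


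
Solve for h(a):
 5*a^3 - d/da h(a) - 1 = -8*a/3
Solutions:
 h(a) = C1 + 5*a^4/4 + 4*a^2/3 - a


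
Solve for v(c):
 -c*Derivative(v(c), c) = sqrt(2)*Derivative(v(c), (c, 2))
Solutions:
 v(c) = C1 + C2*erf(2^(1/4)*c/2)


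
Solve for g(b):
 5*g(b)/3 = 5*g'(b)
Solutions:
 g(b) = C1*exp(b/3)


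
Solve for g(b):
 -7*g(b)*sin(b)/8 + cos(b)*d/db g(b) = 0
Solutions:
 g(b) = C1/cos(b)^(7/8)


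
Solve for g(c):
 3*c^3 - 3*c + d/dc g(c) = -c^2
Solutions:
 g(c) = C1 - 3*c^4/4 - c^3/3 + 3*c^2/2


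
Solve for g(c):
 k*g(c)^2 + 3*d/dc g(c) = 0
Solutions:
 g(c) = 3/(C1 + c*k)


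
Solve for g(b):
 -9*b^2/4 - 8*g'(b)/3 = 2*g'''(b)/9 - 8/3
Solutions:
 g(b) = C1 + C2*sin(2*sqrt(3)*b) + C3*cos(2*sqrt(3)*b) - 9*b^3/32 + 73*b/64


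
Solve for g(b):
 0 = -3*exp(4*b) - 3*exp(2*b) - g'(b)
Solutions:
 g(b) = C1 - 3*exp(4*b)/4 - 3*exp(2*b)/2


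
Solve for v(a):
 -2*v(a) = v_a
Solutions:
 v(a) = C1*exp(-2*a)


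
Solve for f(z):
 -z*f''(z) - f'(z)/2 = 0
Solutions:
 f(z) = C1 + C2*sqrt(z)


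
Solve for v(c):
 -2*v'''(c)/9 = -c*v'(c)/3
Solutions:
 v(c) = C1 + Integral(C2*airyai(2^(2/3)*3^(1/3)*c/2) + C3*airybi(2^(2/3)*3^(1/3)*c/2), c)


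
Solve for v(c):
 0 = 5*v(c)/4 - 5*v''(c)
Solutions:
 v(c) = C1*exp(-c/2) + C2*exp(c/2)


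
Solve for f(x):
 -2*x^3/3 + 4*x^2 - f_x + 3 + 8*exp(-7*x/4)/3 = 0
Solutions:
 f(x) = C1 - x^4/6 + 4*x^3/3 + 3*x - 32*exp(-7*x/4)/21


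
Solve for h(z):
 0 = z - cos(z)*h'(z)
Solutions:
 h(z) = C1 + Integral(z/cos(z), z)


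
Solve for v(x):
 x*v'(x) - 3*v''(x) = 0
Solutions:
 v(x) = C1 + C2*erfi(sqrt(6)*x/6)


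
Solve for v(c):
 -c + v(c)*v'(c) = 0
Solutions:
 v(c) = -sqrt(C1 + c^2)
 v(c) = sqrt(C1 + c^2)


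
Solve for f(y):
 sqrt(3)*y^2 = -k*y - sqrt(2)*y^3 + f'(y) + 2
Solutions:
 f(y) = C1 + k*y^2/2 + sqrt(2)*y^4/4 + sqrt(3)*y^3/3 - 2*y


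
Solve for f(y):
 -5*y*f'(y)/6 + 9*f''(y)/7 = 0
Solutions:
 f(y) = C1 + C2*erfi(sqrt(105)*y/18)


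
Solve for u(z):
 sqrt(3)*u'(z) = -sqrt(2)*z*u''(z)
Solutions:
 u(z) = C1 + C2*z^(1 - sqrt(6)/2)


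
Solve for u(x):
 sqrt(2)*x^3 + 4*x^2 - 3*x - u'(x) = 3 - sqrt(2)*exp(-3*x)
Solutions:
 u(x) = C1 + sqrt(2)*x^4/4 + 4*x^3/3 - 3*x^2/2 - 3*x - sqrt(2)*exp(-3*x)/3


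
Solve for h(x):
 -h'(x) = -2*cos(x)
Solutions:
 h(x) = C1 + 2*sin(x)


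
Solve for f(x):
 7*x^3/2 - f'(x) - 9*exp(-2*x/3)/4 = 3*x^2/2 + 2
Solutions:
 f(x) = C1 + 7*x^4/8 - x^3/2 - 2*x + 27*exp(-2*x/3)/8


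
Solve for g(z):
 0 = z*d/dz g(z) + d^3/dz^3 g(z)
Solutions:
 g(z) = C1 + Integral(C2*airyai(-z) + C3*airybi(-z), z)


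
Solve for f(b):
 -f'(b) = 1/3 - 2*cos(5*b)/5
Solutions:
 f(b) = C1 - b/3 + 2*sin(5*b)/25


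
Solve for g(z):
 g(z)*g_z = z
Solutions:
 g(z) = -sqrt(C1 + z^2)
 g(z) = sqrt(C1 + z^2)


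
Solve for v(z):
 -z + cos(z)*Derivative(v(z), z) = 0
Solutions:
 v(z) = C1 + Integral(z/cos(z), z)


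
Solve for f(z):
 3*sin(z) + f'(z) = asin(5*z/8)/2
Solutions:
 f(z) = C1 + z*asin(5*z/8)/2 + sqrt(64 - 25*z^2)/10 + 3*cos(z)


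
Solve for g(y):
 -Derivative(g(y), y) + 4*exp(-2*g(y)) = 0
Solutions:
 g(y) = log(-sqrt(C1 + 8*y))
 g(y) = log(C1 + 8*y)/2


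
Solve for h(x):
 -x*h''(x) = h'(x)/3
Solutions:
 h(x) = C1 + C2*x^(2/3)


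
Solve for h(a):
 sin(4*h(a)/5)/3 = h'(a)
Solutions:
 -a/3 + 5*log(cos(4*h(a)/5) - 1)/8 - 5*log(cos(4*h(a)/5) + 1)/8 = C1


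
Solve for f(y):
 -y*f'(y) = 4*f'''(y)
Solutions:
 f(y) = C1 + Integral(C2*airyai(-2^(1/3)*y/2) + C3*airybi(-2^(1/3)*y/2), y)


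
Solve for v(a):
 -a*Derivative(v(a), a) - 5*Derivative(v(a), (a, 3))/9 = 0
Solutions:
 v(a) = C1 + Integral(C2*airyai(-15^(2/3)*a/5) + C3*airybi(-15^(2/3)*a/5), a)


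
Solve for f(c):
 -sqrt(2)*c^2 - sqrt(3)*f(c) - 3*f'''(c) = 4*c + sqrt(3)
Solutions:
 f(c) = C3*exp(-3^(5/6)*c/3) - sqrt(6)*c^2/3 - 4*sqrt(3)*c/3 + (C1*sin(3^(1/3)*c/2) + C2*cos(3^(1/3)*c/2))*exp(3^(5/6)*c/6) - 1


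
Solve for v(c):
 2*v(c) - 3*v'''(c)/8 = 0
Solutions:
 v(c) = C3*exp(2*2^(1/3)*3^(2/3)*c/3) + (C1*sin(2^(1/3)*3^(1/6)*c) + C2*cos(2^(1/3)*3^(1/6)*c))*exp(-2^(1/3)*3^(2/3)*c/3)


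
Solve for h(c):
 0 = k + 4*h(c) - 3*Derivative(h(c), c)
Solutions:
 h(c) = C1*exp(4*c/3) - k/4


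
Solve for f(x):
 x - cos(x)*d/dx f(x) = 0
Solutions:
 f(x) = C1 + Integral(x/cos(x), x)


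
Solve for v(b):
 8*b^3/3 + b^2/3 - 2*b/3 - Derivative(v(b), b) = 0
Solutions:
 v(b) = C1 + 2*b^4/3 + b^3/9 - b^2/3


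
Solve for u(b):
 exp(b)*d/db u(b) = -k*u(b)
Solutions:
 u(b) = C1*exp(k*exp(-b))


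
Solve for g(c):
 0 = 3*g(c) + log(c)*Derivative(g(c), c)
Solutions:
 g(c) = C1*exp(-3*li(c))


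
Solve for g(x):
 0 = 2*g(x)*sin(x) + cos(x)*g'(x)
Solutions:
 g(x) = C1*cos(x)^2


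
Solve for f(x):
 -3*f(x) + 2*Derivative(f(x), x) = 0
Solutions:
 f(x) = C1*exp(3*x/2)


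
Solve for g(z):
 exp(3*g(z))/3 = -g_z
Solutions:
 g(z) = log((-1 - sqrt(3)*I)*(1/(C1 + z))^(1/3)/2)
 g(z) = log((-1 + sqrt(3)*I)*(1/(C1 + z))^(1/3)/2)
 g(z) = log(1/(C1 + z))/3


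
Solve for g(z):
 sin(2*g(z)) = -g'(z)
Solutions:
 g(z) = pi - acos((-C1 - exp(4*z))/(C1 - exp(4*z)))/2
 g(z) = acos((-C1 - exp(4*z))/(C1 - exp(4*z)))/2


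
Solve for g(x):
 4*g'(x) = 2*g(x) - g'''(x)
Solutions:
 g(x) = C1*exp(x*(-3*(1 + sqrt(273)/9)^(1/3) + 4/(1 + sqrt(273)/9)^(1/3))/6)*sin(sqrt(3)*x*(4/(1 + sqrt(273)/9)^(1/3) + 3*(1 + sqrt(273)/9)^(1/3))/6) + C2*exp(x*(-3*(1 + sqrt(273)/9)^(1/3) + 4/(1 + sqrt(273)/9)^(1/3))/6)*cos(sqrt(3)*x*(4/(1 + sqrt(273)/9)^(1/3) + 3*(1 + sqrt(273)/9)^(1/3))/6) + C3*exp(x*(-4/(3*(1 + sqrt(273)/9)^(1/3)) + (1 + sqrt(273)/9)^(1/3)))


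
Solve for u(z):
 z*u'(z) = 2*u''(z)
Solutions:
 u(z) = C1 + C2*erfi(z/2)


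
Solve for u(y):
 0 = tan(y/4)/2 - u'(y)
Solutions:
 u(y) = C1 - 2*log(cos(y/4))


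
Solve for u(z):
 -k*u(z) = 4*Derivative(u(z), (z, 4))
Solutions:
 u(z) = C1*exp(-sqrt(2)*z*(-k)^(1/4)/2) + C2*exp(sqrt(2)*z*(-k)^(1/4)/2) + C3*exp(-sqrt(2)*I*z*(-k)^(1/4)/2) + C4*exp(sqrt(2)*I*z*(-k)^(1/4)/2)


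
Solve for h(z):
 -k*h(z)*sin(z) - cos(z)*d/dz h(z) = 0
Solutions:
 h(z) = C1*exp(k*log(cos(z)))


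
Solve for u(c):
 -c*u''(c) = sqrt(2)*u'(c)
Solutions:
 u(c) = C1 + C2*c^(1 - sqrt(2))


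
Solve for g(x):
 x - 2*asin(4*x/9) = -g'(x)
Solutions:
 g(x) = C1 - x^2/2 + 2*x*asin(4*x/9) + sqrt(81 - 16*x^2)/2


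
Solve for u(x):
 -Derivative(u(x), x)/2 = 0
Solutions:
 u(x) = C1


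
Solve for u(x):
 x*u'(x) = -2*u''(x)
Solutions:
 u(x) = C1 + C2*erf(x/2)


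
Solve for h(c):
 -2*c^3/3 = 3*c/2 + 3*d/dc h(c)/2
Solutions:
 h(c) = C1 - c^4/9 - c^2/2


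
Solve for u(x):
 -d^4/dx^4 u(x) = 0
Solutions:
 u(x) = C1 + C2*x + C3*x^2 + C4*x^3


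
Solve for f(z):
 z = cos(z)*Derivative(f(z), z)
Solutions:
 f(z) = C1 + Integral(z/cos(z), z)


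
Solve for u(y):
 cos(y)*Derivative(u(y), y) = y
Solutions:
 u(y) = C1 + Integral(y/cos(y), y)


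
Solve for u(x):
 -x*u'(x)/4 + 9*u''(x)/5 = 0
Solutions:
 u(x) = C1 + C2*erfi(sqrt(10)*x/12)


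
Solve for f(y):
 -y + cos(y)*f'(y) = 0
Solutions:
 f(y) = C1 + Integral(y/cos(y), y)


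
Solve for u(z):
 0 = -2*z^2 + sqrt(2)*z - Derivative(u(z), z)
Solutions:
 u(z) = C1 - 2*z^3/3 + sqrt(2)*z^2/2


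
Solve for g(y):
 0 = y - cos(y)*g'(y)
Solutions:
 g(y) = C1 + Integral(y/cos(y), y)


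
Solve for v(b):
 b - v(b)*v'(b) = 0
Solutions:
 v(b) = -sqrt(C1 + b^2)
 v(b) = sqrt(C1 + b^2)


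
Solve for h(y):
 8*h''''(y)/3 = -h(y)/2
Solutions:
 h(y) = (C1*sin(sqrt(2)*3^(1/4)*y/4) + C2*cos(sqrt(2)*3^(1/4)*y/4))*exp(-sqrt(2)*3^(1/4)*y/4) + (C3*sin(sqrt(2)*3^(1/4)*y/4) + C4*cos(sqrt(2)*3^(1/4)*y/4))*exp(sqrt(2)*3^(1/4)*y/4)


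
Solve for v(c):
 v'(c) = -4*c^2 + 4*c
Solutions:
 v(c) = C1 - 4*c^3/3 + 2*c^2


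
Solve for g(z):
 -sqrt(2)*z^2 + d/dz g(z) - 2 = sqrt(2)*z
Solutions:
 g(z) = C1 + sqrt(2)*z^3/3 + sqrt(2)*z^2/2 + 2*z


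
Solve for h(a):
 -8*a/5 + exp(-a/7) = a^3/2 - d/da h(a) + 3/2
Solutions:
 h(a) = C1 + a^4/8 + 4*a^2/5 + 3*a/2 + 7*exp(-a/7)


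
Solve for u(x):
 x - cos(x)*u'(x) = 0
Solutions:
 u(x) = C1 + Integral(x/cos(x), x)


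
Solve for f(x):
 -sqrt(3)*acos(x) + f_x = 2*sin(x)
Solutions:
 f(x) = C1 + sqrt(3)*(x*acos(x) - sqrt(1 - x^2)) - 2*cos(x)


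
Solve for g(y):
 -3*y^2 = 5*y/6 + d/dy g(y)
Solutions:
 g(y) = C1 - y^3 - 5*y^2/12


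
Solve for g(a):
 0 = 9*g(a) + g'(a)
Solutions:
 g(a) = C1*exp(-9*a)


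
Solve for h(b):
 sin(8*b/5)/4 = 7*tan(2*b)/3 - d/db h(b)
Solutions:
 h(b) = C1 - 7*log(cos(2*b))/6 + 5*cos(8*b/5)/32


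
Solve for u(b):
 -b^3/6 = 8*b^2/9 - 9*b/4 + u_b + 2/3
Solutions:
 u(b) = C1 - b^4/24 - 8*b^3/27 + 9*b^2/8 - 2*b/3


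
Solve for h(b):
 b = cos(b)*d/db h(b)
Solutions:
 h(b) = C1 + Integral(b/cos(b), b)


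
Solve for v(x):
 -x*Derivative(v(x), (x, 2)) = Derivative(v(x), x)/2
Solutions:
 v(x) = C1 + C2*sqrt(x)


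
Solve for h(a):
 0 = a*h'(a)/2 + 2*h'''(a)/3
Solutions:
 h(a) = C1 + Integral(C2*airyai(-6^(1/3)*a/2) + C3*airybi(-6^(1/3)*a/2), a)


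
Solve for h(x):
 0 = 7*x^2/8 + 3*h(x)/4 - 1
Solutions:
 h(x) = 4/3 - 7*x^2/6


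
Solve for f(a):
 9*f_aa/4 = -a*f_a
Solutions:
 f(a) = C1 + C2*erf(sqrt(2)*a/3)


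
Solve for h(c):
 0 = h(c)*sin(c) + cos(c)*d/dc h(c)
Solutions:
 h(c) = C1*cos(c)


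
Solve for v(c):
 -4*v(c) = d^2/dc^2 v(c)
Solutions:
 v(c) = C1*sin(2*c) + C2*cos(2*c)


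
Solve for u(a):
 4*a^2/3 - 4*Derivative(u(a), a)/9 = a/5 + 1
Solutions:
 u(a) = C1 + a^3 - 9*a^2/40 - 9*a/4


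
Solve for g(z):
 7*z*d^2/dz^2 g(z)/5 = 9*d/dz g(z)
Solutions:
 g(z) = C1 + C2*z^(52/7)


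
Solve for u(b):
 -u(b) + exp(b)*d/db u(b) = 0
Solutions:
 u(b) = C1*exp(-exp(-b))


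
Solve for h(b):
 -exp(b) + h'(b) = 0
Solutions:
 h(b) = C1 + exp(b)


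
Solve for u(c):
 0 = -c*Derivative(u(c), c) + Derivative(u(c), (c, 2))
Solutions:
 u(c) = C1 + C2*erfi(sqrt(2)*c/2)


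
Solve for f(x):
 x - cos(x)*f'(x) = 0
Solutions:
 f(x) = C1 + Integral(x/cos(x), x)


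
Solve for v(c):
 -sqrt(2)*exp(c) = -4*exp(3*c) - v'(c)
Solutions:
 v(c) = C1 - 4*exp(3*c)/3 + sqrt(2)*exp(c)


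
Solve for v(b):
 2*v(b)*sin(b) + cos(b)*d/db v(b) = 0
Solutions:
 v(b) = C1*cos(b)^2


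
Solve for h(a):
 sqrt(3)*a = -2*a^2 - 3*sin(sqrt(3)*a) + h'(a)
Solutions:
 h(a) = C1 + 2*a^3/3 + sqrt(3)*a^2/2 - sqrt(3)*cos(sqrt(3)*a)


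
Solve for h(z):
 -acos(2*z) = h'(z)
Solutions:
 h(z) = C1 - z*acos(2*z) + sqrt(1 - 4*z^2)/2


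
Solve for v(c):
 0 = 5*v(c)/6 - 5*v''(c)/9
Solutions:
 v(c) = C1*exp(-sqrt(6)*c/2) + C2*exp(sqrt(6)*c/2)


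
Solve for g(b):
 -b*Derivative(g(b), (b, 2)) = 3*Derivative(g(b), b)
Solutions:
 g(b) = C1 + C2/b^2


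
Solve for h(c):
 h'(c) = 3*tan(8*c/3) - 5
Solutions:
 h(c) = C1 - 5*c - 9*log(cos(8*c/3))/8


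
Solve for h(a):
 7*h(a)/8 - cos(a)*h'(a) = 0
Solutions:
 h(a) = C1*(sin(a) + 1)^(7/16)/(sin(a) - 1)^(7/16)


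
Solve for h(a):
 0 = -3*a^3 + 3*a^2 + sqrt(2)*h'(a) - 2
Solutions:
 h(a) = C1 + 3*sqrt(2)*a^4/8 - sqrt(2)*a^3/2 + sqrt(2)*a


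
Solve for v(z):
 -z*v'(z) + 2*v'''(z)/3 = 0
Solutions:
 v(z) = C1 + Integral(C2*airyai(2^(2/3)*3^(1/3)*z/2) + C3*airybi(2^(2/3)*3^(1/3)*z/2), z)


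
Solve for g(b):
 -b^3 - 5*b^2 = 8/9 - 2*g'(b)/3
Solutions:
 g(b) = C1 + 3*b^4/8 + 5*b^3/2 + 4*b/3


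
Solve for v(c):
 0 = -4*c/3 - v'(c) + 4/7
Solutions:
 v(c) = C1 - 2*c^2/3 + 4*c/7


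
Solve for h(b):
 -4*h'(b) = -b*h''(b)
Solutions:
 h(b) = C1 + C2*b^5


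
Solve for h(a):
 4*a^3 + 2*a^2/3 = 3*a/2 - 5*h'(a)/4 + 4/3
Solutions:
 h(a) = C1 - 4*a^4/5 - 8*a^3/45 + 3*a^2/5 + 16*a/15
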